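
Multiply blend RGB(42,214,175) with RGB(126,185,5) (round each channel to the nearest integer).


Multiply: C = A×B/255, rounded to nearest integer
R: 42×126/255 = 5292/255 ≈ 20.753 → 21
G: 214×185/255 = 39590/255 ≈ 155.255 → 155
B: 175×5/255 = 875/255 ≈ 3.431 → 3
= RGB(21, 155, 3)


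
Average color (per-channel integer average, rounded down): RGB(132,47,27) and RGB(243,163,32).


Midpoint: each channel = ⌊(C₁+C₂)/2⌋
R: ⌊(132+243)/2⌋ = 187
G: ⌊(47+163)/2⌋ = 105
B: ⌊(27+32)/2⌋ = 29
= RGB(187, 105, 29)


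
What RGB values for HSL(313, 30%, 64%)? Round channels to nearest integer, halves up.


H=313°, S=0.30, L=0.64
C = (1-|2L-1|)×S = (1-|0.28|)×0.30 = 0.216
H' = H/60 = 313/60 ≈ 5.2167; X = C×(1-|H' mod 2 - 1|) = 0.1692
m = L - C/2 = 0.64 - 0.108 = 0.532
Sector ⌊H'⌋ = 5 → (R',G',B') = (0.216, 0.0, 0.1692)
RGB = ((R'+m)×255, (G'+m)×255, (B'+m)×255) = (190.74, 135.66, 178.806)
Round half up → RGB(191, 136, 179)


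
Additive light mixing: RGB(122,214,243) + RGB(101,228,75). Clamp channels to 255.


Additive: each channel = min(255, C₁+C₂)
R: 122+101 = 223 → 223
G: 214+228 = 442 → 255
B: 243+75 = 318 → 255
= RGB(223, 255, 255)


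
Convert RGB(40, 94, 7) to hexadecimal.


R = 40 → 28 (hex)
G = 94 → 5E (hex)
B = 7 → 07 (hex)
Hex = #285E07


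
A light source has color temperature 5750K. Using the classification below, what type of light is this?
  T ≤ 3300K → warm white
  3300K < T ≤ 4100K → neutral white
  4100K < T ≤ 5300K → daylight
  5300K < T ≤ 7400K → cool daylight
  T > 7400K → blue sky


Temperature: 5750K
5300K < 5750K ≤ 7400K → cool daylight
Classification: cool daylight


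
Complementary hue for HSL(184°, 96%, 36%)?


Complement = opposite side of color wheel = hue + 180°
H' = (184 + 180) mod 360 = 4°
S and L unchanged.
= HSL(4°, 96%, 36%)


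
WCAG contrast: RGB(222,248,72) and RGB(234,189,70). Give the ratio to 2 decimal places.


Linearize each sRGB channel c=v/255: c/12.92 if c ≤ 0.04045 else ((c+0.055)/1.055)^2.4
L = 0.2126×R_lin + 0.7152×G_lin + 0.0722×B_lin
Color 1 (222,248,72):
  R=222: 222/255≈0.8706 > 0.04045 → ((0.8706+0.055)/1.055)^2.4 ≈ 0.73046
  G=248: 248/255≈0.9725 > 0.04045 → ((0.9725+0.055)/1.055)^2.4 ≈ 0.93869
  B=72: 72/255≈0.2824 > 0.04045 → ((0.2824+0.055)/1.055)^2.4 ≈ 0.06480
  L1 = 0.2126×0.73046 + 0.7152×0.93869 + 0.0722×0.06480 ≈ 0.83132
Color 2 (234,189,70):
  R=234: 234/255≈0.9176 > 0.04045 → ((0.9176+0.055)/1.055)^2.4 ≈ 0.82279
  G=189: 189/255≈0.7412 > 0.04045 → ((0.7412+0.055)/1.055)^2.4 ≈ 0.50888
  B=70: 70/255≈0.2745 > 0.04045 → ((0.2745+0.055)/1.055)^2.4 ≈ 0.06125
  L2 = 0.2126×0.82279 + 0.7152×0.50888 + 0.0722×0.06125 ≈ 0.54330
Lighter = 0.83132, Darker = 0.54330
Ratio = (L_lighter + 0.05) / (L_darker + 0.05)
Ratio = (0.83132 + 0.05) / (0.54330 + 0.05) = 0.88132 / 0.59330 ≈ 1.4855
Ratio ≈ 1.49:1


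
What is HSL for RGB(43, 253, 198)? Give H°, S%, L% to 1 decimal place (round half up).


Normalize: R'=43/255≈0.1686, G'=253/255≈0.9922, B'=198/255≈0.7765
Max=253/255, Min=43/255, Δ=Max-Min=210/255
L = (Max+Min)/2 = (253+43)/510 = 296/510 = 0.58039… → L = 58.0%
L > 0.5 → S = Δ/(2-Max-Min) = 210/(510-253-43) = 210/214 = 0.98130… → S = 98.1%
(the 1/255 factors cancel in S and H, so raw channel differences can be used)
Max is G' → H = 60 × ((B-R)/Δ + 2) = 60 × ((198-43)/210 + 2)
  155/210 + 2 = 0.7380… + 2 = 2.7380…
  H = 60 × 2.7380… = 164.285…° → H = 164.3°
= HSL(164.3°, 98.1%, 58.0%)


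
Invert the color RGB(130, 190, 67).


Invert: (255-R, 255-G, 255-B)
R: 255-130 = 125
G: 255-190 = 65
B: 255-67 = 188
= RGB(125, 65, 188)


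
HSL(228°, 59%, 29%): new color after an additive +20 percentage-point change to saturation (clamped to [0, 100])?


Original S = 59%
Adjustment = +20 percentage points
New S = 59 + (20) = 79
Clamp to [0, 100] → 79
= HSL(228°, 79%, 29%)


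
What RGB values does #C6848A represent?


C6 → 198 (R)
84 → 132 (G)
8A → 138 (B)
= RGB(198, 132, 138)


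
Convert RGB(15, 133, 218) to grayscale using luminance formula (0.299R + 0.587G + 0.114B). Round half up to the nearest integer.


Gray = 0.299×R + 0.587×G + 0.114×B
Gray = 0.299×15 + 0.587×133 + 0.114×218
Gray = 4.485 + 78.071 + 24.852
Gray = 107.408 → round half up → 107
Gray = 107


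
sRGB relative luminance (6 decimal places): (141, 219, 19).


Linearize each channel (sRGB transfer function): c = v/255; c_lin = c/12.92 if c ≤ 0.04045, else ((c+0.055)/1.055)^2.4
  R: 141/255 ≈ 0.552941 > 0.04045 → ((0.552941+0.055)/1.055)^2.4 ≈ 0.266356
  G: 219/255 ≈ 0.858824 > 0.04045 → ((0.858824+0.055)/1.055)^2.4 ≈ 0.708376
  B: 19/255 ≈ 0.074510 > 0.04045 → ((0.074510+0.055)/1.055)^2.4 ≈ 0.006512
R_lin = 0.266356, G_lin = 0.708376, B_lin = 0.006512
L = 0.2126×R + 0.7152×G + 0.0722×B
L = 0.2126×0.266356 + 0.7152×0.708376 + 0.0722×0.006512
L ≈ 0.563728


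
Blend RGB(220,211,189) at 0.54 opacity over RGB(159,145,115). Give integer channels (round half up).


C = α×F + (1-α)×B, with 1-α = 0.46
R: 0.54×220 + 0.46×159 = 118.80 + 73.14 = 191.94 → 192
G: 0.54×211 + 0.46×145 = 113.94 + 66.70 = 180.64 → 181
B: 0.54×189 + 0.46×115 = 102.06 + 52.90 = 154.96 → 155
= RGB(192, 181, 155)


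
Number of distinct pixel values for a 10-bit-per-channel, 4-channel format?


Total bits = 10 bits/channel × 4 channels = 40 bits
Distinct pixel values = 2^40
= 1,099,511,627,776 pixel values


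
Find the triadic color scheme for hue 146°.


Triadic: equally spaced at 120° intervals
H1 = 146°
H2 = (146 + 120) mod 360 = 266°
H3 = (146 + 240) mod 360 = 26°
Triadic = 146°, 266°, 26°


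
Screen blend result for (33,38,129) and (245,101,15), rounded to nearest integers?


Screen: C = 255 - (255-A)×(255-B)/255, rounded to nearest integer
R: 255 - (255-33)×(255-245)/255 = 255 - 2220/255 ≈ 255 - 8.706 = 246.294 → 246
G: 255 - (255-38)×(255-101)/255 = 255 - 33418/255 ≈ 255 - 131.051 = 123.949 → 124
B: 255 - (255-129)×(255-15)/255 = 255 - 30240/255 ≈ 255 - 118.588 = 136.412 → 136
= RGB(246, 124, 136)


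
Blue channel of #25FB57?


Color: #25FB57
R = 25 = 37
G = FB = 251
B = 57 = 87
Blue = 87


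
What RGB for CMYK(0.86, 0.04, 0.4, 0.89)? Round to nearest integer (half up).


R = 255 × (1-C) × (1-K) = 255 × 0.14 × 0.11 = 3.927 → 4
G = 255 × (1-M) × (1-K) = 255 × 0.96 × 0.11 = 26.928 → 27
B = 255 × (1-Y) × (1-K) = 255 × 0.60 × 0.11 = 16.83 → 17
= RGB(4, 27, 17)


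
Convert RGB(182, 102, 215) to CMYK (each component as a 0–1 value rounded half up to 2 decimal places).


R'=182/255≈0.7137, G'=102/255≈0.4000, B'=215/255≈0.8431
K = 1 - max(R',G',B') = 1 - 215/255 = 40/255 = 0.15686… → 0.16
(1-R'-K)/(1-K) simplifies to (max-R)/max with max = 215:
C = (215-182)/215 = 33/215 = 0.15348… → 0.15
M = (215-102)/215 = 113/215 = 0.52558… → 0.53
Y = (215-215)/215 = 0/215 = 0 → 0.00
= CMYK(0.15, 0.53, 0.00, 0.16)


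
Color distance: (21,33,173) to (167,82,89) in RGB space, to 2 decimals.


d = √[(R₁-R₂)² + (G₁-G₂)² + (B₁-B₂)²]
d = √[(21-167)² + (33-82)² + (173-89)²]
d = √[21316 + 2401 + 7056]
d = √30773
d ≈ 175.42


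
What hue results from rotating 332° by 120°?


New hue = (H + rotation) mod 360
New hue = (332 + 120) mod 360
= 452 mod 360
= 92°


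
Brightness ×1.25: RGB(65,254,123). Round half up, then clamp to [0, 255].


Multiply each channel by 1.25, round half up, clamp to [0, 255]
R: 65×1.25 = 81.25 → round → 81
G: 254×1.25 = 317.5 → round → 318 → clamp → 255
B: 123×1.25 = 153.75 → round → 154
= RGB(81, 255, 154)


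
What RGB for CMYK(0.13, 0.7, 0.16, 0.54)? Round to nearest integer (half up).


R = 255 × (1-C) × (1-K) = 255 × 0.87 × 0.46 = 102.051 → 102
G = 255 × (1-M) × (1-K) = 255 × 0.30 × 0.46 = 35.19 → 35
B = 255 × (1-Y) × (1-K) = 255 × 0.84 × 0.46 = 98.532 → 99
= RGB(102, 35, 99)


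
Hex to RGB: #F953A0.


F9 → 249 (R)
53 → 83 (G)
A0 → 160 (B)
= RGB(249, 83, 160)


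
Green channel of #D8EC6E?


Color: #D8EC6E
R = D8 = 216
G = EC = 236
B = 6E = 110
Green = 236


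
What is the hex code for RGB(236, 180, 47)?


R = 236 → EC (hex)
G = 180 → B4 (hex)
B = 47 → 2F (hex)
Hex = #ECB42F


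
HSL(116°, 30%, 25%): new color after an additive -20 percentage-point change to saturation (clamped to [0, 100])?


Original S = 30%
Adjustment = -20 percentage points
New S = 30 + (-20) = 10
Clamp to [0, 100] → 10
= HSL(116°, 10%, 25%)


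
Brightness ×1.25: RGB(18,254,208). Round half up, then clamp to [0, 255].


Multiply each channel by 1.25, round half up, clamp to [0, 255]
R: 18×1.25 = 22.5 → round → 23
G: 254×1.25 = 317.5 → round → 318 → clamp → 255
B: 208×1.25 = 260 → clamp → 255
= RGB(23, 255, 255)


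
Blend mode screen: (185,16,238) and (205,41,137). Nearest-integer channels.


Screen: C = 255 - (255-A)×(255-B)/255, rounded to nearest integer
R: 255 - (255-185)×(255-205)/255 = 255 - 3500/255 ≈ 255 - 13.725 = 241.275 → 241
G: 255 - (255-16)×(255-41)/255 = 255 - 51146/255 ≈ 255 - 200.573 = 54.427 → 54
B: 255 - (255-238)×(255-137)/255 = 255 - 2006/255 ≈ 255 - 7.867 = 247.133 → 247
= RGB(241, 54, 247)


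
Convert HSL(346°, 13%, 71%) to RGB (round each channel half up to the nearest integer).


H=346°, S=0.13, L=0.71
C = (1-|2L-1|)×S = (1-|0.42|)×0.13 = 0.0754
H' = H/60 = 346/60 ≈ 5.7667; X = C×(1-|H' mod 2 - 1|) ≈ 0.0176
m = L - C/2 = 0.71 - 0.0377 = 0.6723
Sector ⌊H'⌋ = 5 → (R',G',B') = (0.0754, 0.0, ≈0.0176)
RGB = ((R'+m)×255, (G'+m)×255, (B'+m)×255) = (190.6635, 171.4365, 175.9228)
Round half up → RGB(191, 171, 176)


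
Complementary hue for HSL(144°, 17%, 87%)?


Complement = opposite side of color wheel = hue + 180°
H' = (144 + 180) mod 360 = 324°
S and L unchanged.
= HSL(324°, 17%, 87%)


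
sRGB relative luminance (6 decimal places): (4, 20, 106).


Linearize each channel (sRGB transfer function): c = v/255; c_lin = c/12.92 if c ≤ 0.04045, else ((c+0.055)/1.055)^2.4
  R: 4/255 ≈ 0.015686 ≤ 0.04045 → 0.015686/12.92 ≈ 0.001214
  G: 20/255 ≈ 0.078431 > 0.04045 → ((0.078431+0.055)/1.055)^2.4 ≈ 0.006995
  B: 106/255 ≈ 0.415686 > 0.04045 → ((0.415686+0.055)/1.055)^2.4 ≈ 0.144128
R_lin = 0.001214, G_lin = 0.006995, B_lin = 0.144128
L = 0.2126×R + 0.7152×G + 0.0722×B
L = 0.2126×0.001214 + 0.7152×0.006995 + 0.0722×0.144128
L ≈ 0.015667


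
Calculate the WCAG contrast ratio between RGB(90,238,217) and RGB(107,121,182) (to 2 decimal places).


Linearize each sRGB channel c=v/255: c/12.92 if c ≤ 0.04045 else ((c+0.055)/1.055)^2.4
L = 0.2126×R_lin + 0.7152×G_lin + 0.0722×B_lin
Color 1 (90,238,217):
  R=90: 90/255≈0.3529 > 0.04045 → ((0.3529+0.055)/1.055)^2.4 ≈ 0.10224
  G=238: 238/255≈0.9333 > 0.04045 → ((0.9333+0.055)/1.055)^2.4 ≈ 0.85499
  B=217: 217/255≈0.8510 > 0.04045 → ((0.8510+0.055)/1.055)^2.4 ≈ 0.69387
  L1 = 0.2126×0.10224 + 0.7152×0.85499 + 0.0722×0.69387 ≈ 0.68332
Color 2 (107,121,182):
  R=107: 107/255≈0.4196 > 0.04045 → ((0.4196+0.055)/1.055)^2.4 ≈ 0.14703
  G=121: 121/255≈0.4745 > 0.04045 → ((0.4745+0.055)/1.055)^2.4 ≈ 0.19120
  B=182: 182/255≈0.7137 > 0.04045 → ((0.7137+0.055)/1.055)^2.4 ≈ 0.46778
  L2 = 0.2126×0.14703 + 0.7152×0.19120 + 0.0722×0.46778 ≈ 0.20178
Lighter = 0.68332, Darker = 0.20178
Ratio = (L_lighter + 0.05) / (L_darker + 0.05)
Ratio = (0.68332 + 0.05) / (0.20178 + 0.05) = 0.73332 / 0.25178 ≈ 2.9126
Ratio ≈ 2.91:1


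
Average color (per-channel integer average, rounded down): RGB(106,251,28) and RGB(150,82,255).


Midpoint: each channel = ⌊(C₁+C₂)/2⌋
R: ⌊(106+150)/2⌋ = 128
G: ⌊(251+82)/2⌋ = 166
B: ⌊(28+255)/2⌋ = 141
= RGB(128, 166, 141)


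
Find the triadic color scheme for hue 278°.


Triadic: equally spaced at 120° intervals
H1 = 278°
H2 = (278 + 120) mod 360 = 38°
H3 = (278 + 240) mod 360 = 158°
Triadic = 278°, 38°, 158°


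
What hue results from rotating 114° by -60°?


New hue = (H + rotation) mod 360
New hue = (114 -60) mod 360
= 54 mod 360
= 54°


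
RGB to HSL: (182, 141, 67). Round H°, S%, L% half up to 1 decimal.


Normalize: R'=182/255≈0.7137, G'=141/255≈0.5529, B'=67/255≈0.2627
Max=182/255, Min=67/255, Δ=Max-Min=115/255
L = (Max+Min)/2 = (182+67)/510 = 249/510 = 0.48823… → L = 48.8%
L ≤ 0.5 → S = Δ/(Max+Min) = 115/(182+67) = 115/249 = 0.46184… → S = 46.2%
(the 1/255 factors cancel in S and H, so raw channel differences can be used)
Max is R' → H = 60 × (((G-B)/Δ) mod 6) = 60 × (((141-67)/115) mod 6)
  74/115 = 0.6434…
  H = 60 × 0.6434… = 38.608…° → H = 38.6°
= HSL(38.6°, 46.2%, 48.8%)


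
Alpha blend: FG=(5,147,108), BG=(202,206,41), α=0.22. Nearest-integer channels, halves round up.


C = α×F + (1-α)×B, with 1-α = 0.78
R: 0.22×5 + 0.78×202 = 1.10 + 157.56 = 158.66 → 159
G: 0.22×147 + 0.78×206 = 32.34 + 160.68 = 193.02 → 193
B: 0.22×108 + 0.78×41 = 23.76 + 31.98 = 55.74 → 56
= RGB(159, 193, 56)


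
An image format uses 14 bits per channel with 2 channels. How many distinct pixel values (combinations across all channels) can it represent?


Total bits = 14 bits/channel × 2 channels = 28 bits
Distinct pixel values = 2^28
= 268,435,456 pixel values


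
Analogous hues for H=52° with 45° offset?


Base hue: 52°
Left analog: (52 - 45) mod 360 = 7°
Right analog: (52 + 45) mod 360 = 97°
Analogous hues = 7° and 97°


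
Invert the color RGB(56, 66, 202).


Invert: (255-R, 255-G, 255-B)
R: 255-56 = 199
G: 255-66 = 189
B: 255-202 = 53
= RGB(199, 189, 53)


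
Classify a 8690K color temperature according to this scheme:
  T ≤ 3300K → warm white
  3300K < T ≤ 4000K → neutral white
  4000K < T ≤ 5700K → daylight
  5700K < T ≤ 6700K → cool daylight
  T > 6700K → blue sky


Temperature: 8690K
8690K > 6700K → blue sky
Classification: blue sky


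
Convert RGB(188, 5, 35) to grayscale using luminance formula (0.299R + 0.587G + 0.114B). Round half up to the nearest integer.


Gray = 0.299×R + 0.587×G + 0.114×B
Gray = 0.299×188 + 0.587×5 + 0.114×35
Gray = 56.212 + 2.935 + 3.990
Gray = 63.137 → round half up → 63
Gray = 63


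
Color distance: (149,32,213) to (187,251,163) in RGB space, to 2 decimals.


d = √[(R₁-R₂)² + (G₁-G₂)² + (B₁-B₂)²]
d = √[(149-187)² + (32-251)² + (213-163)²]
d = √[1444 + 47961 + 2500]
d = √51905
d ≈ 227.83


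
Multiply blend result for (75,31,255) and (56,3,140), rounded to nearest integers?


Multiply: C = A×B/255, rounded to nearest integer
R: 75×56/255 = 4200/255 ≈ 16.471 → 16
G: 31×3/255 = 93/255 ≈ 0.365 → 0
B: 255×140/255 = 35700/255 ≈ 140.000 → 140
= RGB(16, 0, 140)


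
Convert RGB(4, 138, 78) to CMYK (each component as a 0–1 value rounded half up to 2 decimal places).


R'=4/255≈0.0157, G'=138/255≈0.5412, B'=78/255≈0.3059
K = 1 - max(R',G',B') = 1 - 138/255 = 117/255 = 0.45882… → 0.46
(1-R'-K)/(1-K) simplifies to (max-R)/max with max = 138:
C = (138-4)/138 = 134/138 = 0.97101… → 0.97
M = (138-138)/138 = 0/138 = 0 → 0.00
Y = (138-78)/138 = 60/138 = 0.43478… → 0.43
= CMYK(0.97, 0.00, 0.43, 0.46)


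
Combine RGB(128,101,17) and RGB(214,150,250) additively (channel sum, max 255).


Additive: each channel = min(255, C₁+C₂)
R: 128+214 = 342 → 255
G: 101+150 = 251 → 251
B: 17+250 = 267 → 255
= RGB(255, 251, 255)


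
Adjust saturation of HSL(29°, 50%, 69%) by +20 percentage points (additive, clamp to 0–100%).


Original S = 50%
Adjustment = +20 percentage points
New S = 50 + (20) = 70
Clamp to [0, 100] → 70
= HSL(29°, 70%, 69%)


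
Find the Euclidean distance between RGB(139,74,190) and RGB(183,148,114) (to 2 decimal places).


d = √[(R₁-R₂)² + (G₁-G₂)² + (B₁-B₂)²]
d = √[(139-183)² + (74-148)² + (190-114)²]
d = √[1936 + 5476 + 5776]
d = √13188
d ≈ 114.84


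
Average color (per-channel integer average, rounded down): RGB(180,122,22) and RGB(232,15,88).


Midpoint: each channel = ⌊(C₁+C₂)/2⌋
R: ⌊(180+232)/2⌋ = 206
G: ⌊(122+15)/2⌋ = 68
B: ⌊(22+88)/2⌋ = 55
= RGB(206, 68, 55)


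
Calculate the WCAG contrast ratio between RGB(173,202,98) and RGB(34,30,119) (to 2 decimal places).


Linearize each sRGB channel c=v/255: c/12.92 if c ≤ 0.04045 else ((c+0.055)/1.055)^2.4
L = 0.2126×R_lin + 0.7152×G_lin + 0.0722×B_lin
Color 1 (173,202,98):
  R=173: 173/255≈0.6784 > 0.04045 → ((0.6784+0.055)/1.055)^2.4 ≈ 0.41789
  G=202: 202/255≈0.7922 > 0.04045 → ((0.7922+0.055)/1.055)^2.4 ≈ 0.59062
  B=98: 98/255≈0.3843 > 0.04045 → ((0.3843+0.055)/1.055)^2.4 ≈ 0.12214
  L1 = 0.2126×0.41789 + 0.7152×0.59062 + 0.0722×0.12214 ≈ 0.52007
Color 2 (34,30,119):
  R=34: 34/255≈0.1333 > 0.04045 → ((0.1333+0.055)/1.055)^2.4 ≈ 0.01600
  G=30: 30/255≈0.1176 > 0.04045 → ((0.1176+0.055)/1.055)^2.4 ≈ 0.01298
  B=119: 119/255≈0.4667 > 0.04045 → ((0.4667+0.055)/1.055)^2.4 ≈ 0.18447
  L2 = 0.2126×0.01600 + 0.7152×0.01298 + 0.0722×0.18447 ≈ 0.02601
Lighter = 0.52007, Darker = 0.02601
Ratio = (L_lighter + 0.05) / (L_darker + 0.05)
Ratio = (0.52007 + 0.05) / (0.02601 + 0.05) = 0.57007 / 0.07601 ≈ 7.5004
Ratio ≈ 7.50:1


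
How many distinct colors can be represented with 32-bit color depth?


Colors = 2^bits = 2^32
= 4,294,967,296 colors


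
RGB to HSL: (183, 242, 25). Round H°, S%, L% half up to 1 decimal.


Normalize: R'=183/255≈0.7176, G'=242/255≈0.9490, B'=25/255≈0.0980
Max=242/255, Min=25/255, Δ=Max-Min=217/255
L = (Max+Min)/2 = (242+25)/510 = 267/510 = 0.52352… → L = 52.4%
L > 0.5 → S = Δ/(2-Max-Min) = 217/(510-242-25) = 217/243 = 0.89300… → S = 89.3%
(the 1/255 factors cancel in S and H, so raw channel differences can be used)
Max is G' → H = 60 × ((B-R)/Δ + 2) = 60 × ((25-183)/217 + 2)
  -158/217 + 2 = -0.7281… + 2 = 1.2718…
  H = 60 × 1.2718… = 76.313…° → H = 76.3°
= HSL(76.3°, 89.3%, 52.4%)


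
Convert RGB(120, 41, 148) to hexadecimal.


R = 120 → 78 (hex)
G = 41 → 29 (hex)
B = 148 → 94 (hex)
Hex = #782994


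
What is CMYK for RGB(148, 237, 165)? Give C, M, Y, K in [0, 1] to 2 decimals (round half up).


R'=148/255≈0.5804, G'=237/255≈0.9294, B'=165/255≈0.6471
K = 1 - max(R',G',B') = 1 - 237/255 = 18/255 = 0.07058… → 0.07
(1-R'-K)/(1-K) simplifies to (max-R)/max with max = 237:
C = (237-148)/237 = 89/237 = 0.37552… → 0.38
M = (237-237)/237 = 0/237 = 0 → 0.00
Y = (237-165)/237 = 72/237 = 0.30379… → 0.30
= CMYK(0.38, 0.00, 0.30, 0.07)


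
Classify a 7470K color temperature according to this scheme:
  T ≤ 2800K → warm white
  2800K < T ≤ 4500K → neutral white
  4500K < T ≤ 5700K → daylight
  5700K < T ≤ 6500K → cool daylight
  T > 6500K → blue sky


Temperature: 7470K
7470K > 6500K → blue sky
Classification: blue sky


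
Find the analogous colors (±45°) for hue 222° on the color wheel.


Base hue: 222°
Left analog: (222 - 45) mod 360 = 177°
Right analog: (222 + 45) mod 360 = 267°
Analogous hues = 177° and 267°


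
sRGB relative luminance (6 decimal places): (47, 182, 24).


Linearize each channel (sRGB transfer function): c = v/255; c_lin = c/12.92 if c ≤ 0.04045, else ((c+0.055)/1.055)^2.4
  R: 47/255 ≈ 0.184314 > 0.04045 → ((0.184314+0.055)/1.055)^2.4 ≈ 0.028426
  G: 182/255 ≈ 0.713725 > 0.04045 → ((0.713725+0.055)/1.055)^2.4 ≈ 0.467784
  B: 24/255 ≈ 0.094118 > 0.04045 → ((0.094118+0.055)/1.055)^2.4 ≈ 0.009134
R_lin = 0.028426, G_lin = 0.467784, B_lin = 0.009134
L = 0.2126×R + 0.7152×G + 0.0722×B
L = 0.2126×0.028426 + 0.7152×0.467784 + 0.0722×0.009134
L ≈ 0.341262


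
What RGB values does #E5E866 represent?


E5 → 229 (R)
E8 → 232 (G)
66 → 102 (B)
= RGB(229, 232, 102)


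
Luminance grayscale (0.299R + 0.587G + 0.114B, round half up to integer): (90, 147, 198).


Gray = 0.299×R + 0.587×G + 0.114×B
Gray = 0.299×90 + 0.587×147 + 0.114×198
Gray = 26.910 + 86.289 + 22.572
Gray = 135.771 → round half up → 136
Gray = 136


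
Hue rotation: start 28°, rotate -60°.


New hue = (H + rotation) mod 360
New hue = (28 -60) mod 360
= -32 mod 360
= 328°


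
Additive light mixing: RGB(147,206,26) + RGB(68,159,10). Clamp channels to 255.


Additive: each channel = min(255, C₁+C₂)
R: 147+68 = 215 → 215
G: 206+159 = 365 → 255
B: 26+10 = 36 → 36
= RGB(215, 255, 36)


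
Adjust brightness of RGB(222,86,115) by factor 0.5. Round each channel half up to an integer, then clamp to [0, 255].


Multiply each channel by 0.5, round half up, clamp to [0, 255]
R: 222×0.5 = 111
G: 86×0.5 = 43
B: 115×0.5 = 57.5 → round → 58
= RGB(111, 43, 58)


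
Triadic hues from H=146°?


Triadic: equally spaced at 120° intervals
H1 = 146°
H2 = (146 + 120) mod 360 = 266°
H3 = (146 + 240) mod 360 = 26°
Triadic = 146°, 266°, 26°


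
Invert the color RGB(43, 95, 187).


Invert: (255-R, 255-G, 255-B)
R: 255-43 = 212
G: 255-95 = 160
B: 255-187 = 68
= RGB(212, 160, 68)


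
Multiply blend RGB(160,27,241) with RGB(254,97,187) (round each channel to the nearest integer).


Multiply: C = A×B/255, rounded to nearest integer
R: 160×254/255 = 40640/255 ≈ 159.373 → 159
G: 27×97/255 = 2619/255 ≈ 10.271 → 10
B: 241×187/255 = 45067/255 ≈ 176.733 → 177
= RGB(159, 10, 177)


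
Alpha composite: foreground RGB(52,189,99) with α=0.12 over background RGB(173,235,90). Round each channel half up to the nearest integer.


C = α×F + (1-α)×B, with 1-α = 0.88
R: 0.12×52 + 0.88×173 = 6.24 + 152.24 = 158.48 → 158
G: 0.12×189 + 0.88×235 = 22.68 + 206.80 = 229.48 → 229
B: 0.12×99 + 0.88×90 = 11.88 + 79.20 = 91.08 → 91
= RGB(158, 229, 91)


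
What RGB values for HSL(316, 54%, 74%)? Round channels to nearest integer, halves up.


H=316°, S=0.54, L=0.74
C = (1-|2L-1|)×S = (1-|0.48|)×0.54 = 0.2808
H' = H/60 = 316/60 ≈ 5.2667; X = C×(1-|H' mod 2 - 1|) = 0.20592
m = L - C/2 = 0.74 - 0.1404 = 0.5996
Sector ⌊H'⌋ = 5 → (R',G',B') = (0.2808, 0.0, 0.20592)
RGB = ((R'+m)×255, (G'+m)×255, (B'+m)×255) = (224.502, 152.898, 205.4076)
Round half up → RGB(225, 153, 205)


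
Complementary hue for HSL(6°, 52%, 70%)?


Complement = opposite side of color wheel = hue + 180°
H' = (6 + 180) mod 360 = 186°
S and L unchanged.
= HSL(186°, 52%, 70%)


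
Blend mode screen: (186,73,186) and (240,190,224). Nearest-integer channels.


Screen: C = 255 - (255-A)×(255-B)/255, rounded to nearest integer
R: 255 - (255-186)×(255-240)/255 = 255 - 1035/255 ≈ 255 - 4.059 = 250.941 → 251
G: 255 - (255-73)×(255-190)/255 = 255 - 11830/255 ≈ 255 - 46.392 = 208.608 → 209
B: 255 - (255-186)×(255-224)/255 = 255 - 2139/255 ≈ 255 - 8.388 = 246.612 → 247
= RGB(251, 209, 247)


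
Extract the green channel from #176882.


Color: #176882
R = 17 = 23
G = 68 = 104
B = 82 = 130
Green = 104


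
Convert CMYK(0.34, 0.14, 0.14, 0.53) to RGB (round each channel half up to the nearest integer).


R = 255 × (1-C) × (1-K) = 255 × 0.66 × 0.47 = 79.101 → 79
G = 255 × (1-M) × (1-K) = 255 × 0.86 × 0.47 = 103.071 → 103
B = 255 × (1-Y) × (1-K) = 255 × 0.86 × 0.47 = 103.071 → 103
= RGB(79, 103, 103)


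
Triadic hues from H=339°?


Triadic: equally spaced at 120° intervals
H1 = 339°
H2 = (339 + 120) mod 360 = 99°
H3 = (339 + 240) mod 360 = 219°
Triadic = 339°, 99°, 219°


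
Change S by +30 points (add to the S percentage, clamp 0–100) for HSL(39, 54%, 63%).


Original S = 54%
Adjustment = +30 percentage points
New S = 54 + (30) = 84
Clamp to [0, 100] → 84
= HSL(39°, 84%, 63%)


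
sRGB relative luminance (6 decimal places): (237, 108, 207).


Linearize each channel (sRGB transfer function): c = v/255; c_lin = c/12.92 if c ≤ 0.04045, else ((c+0.055)/1.055)^2.4
  R: 237/255 ≈ 0.929412 > 0.04045 → ((0.929412+0.055)/1.055)^2.4 ≈ 0.846873
  G: 108/255 ≈ 0.423529 > 0.04045 → ((0.423529+0.055)/1.055)^2.4 ≈ 0.149960
  B: 207/255 ≈ 0.811765 > 0.04045 → ((0.811765+0.055)/1.055)^2.4 ≈ 0.623960
R_lin = 0.846873, G_lin = 0.149960, B_lin = 0.623960
L = 0.2126×R + 0.7152×G + 0.0722×B
L = 0.2126×0.846873 + 0.7152×0.149960 + 0.0722×0.623960
L ≈ 0.332346


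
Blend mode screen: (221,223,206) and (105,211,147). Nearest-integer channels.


Screen: C = 255 - (255-A)×(255-B)/255, rounded to nearest integer
R: 255 - (255-221)×(255-105)/255 = 255 - 5100/255 ≈ 255 - 20.000 = 235.000 → 235
G: 255 - (255-223)×(255-211)/255 = 255 - 1408/255 ≈ 255 - 5.522 = 249.478 → 249
B: 255 - (255-206)×(255-147)/255 = 255 - 5292/255 ≈ 255 - 20.753 = 234.247 → 234
= RGB(235, 249, 234)


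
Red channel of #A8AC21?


Color: #A8AC21
R = A8 = 168
G = AC = 172
B = 21 = 33
Red = 168


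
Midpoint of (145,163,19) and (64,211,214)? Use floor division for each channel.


Midpoint: each channel = ⌊(C₁+C₂)/2⌋
R: ⌊(145+64)/2⌋ = 104
G: ⌊(163+211)/2⌋ = 187
B: ⌊(19+214)/2⌋ = 116
= RGB(104, 187, 116)


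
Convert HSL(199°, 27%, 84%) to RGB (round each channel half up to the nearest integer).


H=199°, S=0.27, L=0.84
C = (1-|2L-1|)×S = (1-|0.68|)×0.27 = 0.0864
H' = H/60 = 199/60 ≈ 3.3167; X = C×(1-|H' mod 2 - 1|) = 0.05904
m = L - C/2 = 0.84 - 0.0432 = 0.7968
Sector ⌊H'⌋ = 3 → (R',G',B') = (0.0, 0.05904, 0.0864)
RGB = ((R'+m)×255, (G'+m)×255, (B'+m)×255) = (203.184, 218.2392, 225.216)
Round half up → RGB(203, 218, 225)


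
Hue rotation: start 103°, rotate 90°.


New hue = (H + rotation) mod 360
New hue = (103 + 90) mod 360
= 193 mod 360
= 193°


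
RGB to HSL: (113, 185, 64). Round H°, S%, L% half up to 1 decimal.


Normalize: R'=113/255≈0.4431, G'=185/255≈0.7255, B'=64/255≈0.2510
Max=185/255, Min=64/255, Δ=Max-Min=121/255
L = (Max+Min)/2 = (185+64)/510 = 249/510 = 0.48823… → L = 48.8%
L ≤ 0.5 → S = Δ/(Max+Min) = 121/(185+64) = 121/249 = 0.48594… → S = 48.6%
(the 1/255 factors cancel in S and H, so raw channel differences can be used)
Max is G' → H = 60 × ((B-R)/Δ + 2) = 60 × ((64-113)/121 + 2)
  -49/121 + 2 = -0.4049… + 2 = 1.5950…
  H = 60 × 1.5950… = 95.702…° → H = 95.7°
= HSL(95.7°, 48.6%, 48.8%)


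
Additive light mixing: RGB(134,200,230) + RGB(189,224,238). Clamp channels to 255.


Additive: each channel = min(255, C₁+C₂)
R: 134+189 = 323 → 255
G: 200+224 = 424 → 255
B: 230+238 = 468 → 255
= RGB(255, 255, 255)


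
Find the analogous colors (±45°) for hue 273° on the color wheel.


Base hue: 273°
Left analog: (273 - 45) mod 360 = 228°
Right analog: (273 + 45) mod 360 = 318°
Analogous hues = 228° and 318°


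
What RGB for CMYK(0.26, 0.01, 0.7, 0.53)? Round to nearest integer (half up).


R = 255 × (1-C) × (1-K) = 255 × 0.74 × 0.47 = 88.689 → 89
G = 255 × (1-M) × (1-K) = 255 × 0.99 × 0.47 = 118.6515 → 119
B = 255 × (1-Y) × (1-K) = 255 × 0.30 × 0.47 = 35.955 → 36
= RGB(89, 119, 36)


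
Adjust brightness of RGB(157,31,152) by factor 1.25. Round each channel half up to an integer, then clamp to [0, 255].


Multiply each channel by 1.25, round half up, clamp to [0, 255]
R: 157×1.25 = 196.25 → round → 196
G: 31×1.25 = 38.75 → round → 39
B: 152×1.25 = 190
= RGB(196, 39, 190)


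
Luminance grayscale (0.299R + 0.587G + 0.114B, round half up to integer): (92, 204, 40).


Gray = 0.299×R + 0.587×G + 0.114×B
Gray = 0.299×92 + 0.587×204 + 0.114×40
Gray = 27.508 + 119.748 + 4.560
Gray = 151.816 → round half up → 152
Gray = 152


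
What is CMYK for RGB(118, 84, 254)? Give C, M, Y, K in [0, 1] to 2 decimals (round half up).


R'=118/255≈0.4627, G'=84/255≈0.3294, B'=254/255≈0.9961
K = 1 - max(R',G',B') = 1 - 254/255 = 1/255 = 0.00392… → 0.00
(1-R'-K)/(1-K) simplifies to (max-R)/max with max = 254:
C = (254-118)/254 = 136/254 = 0.53543… → 0.54
M = (254-84)/254 = 170/254 = 0.66929… → 0.67
Y = (254-254)/254 = 0/254 = 0 → 0.00
= CMYK(0.54, 0.67, 0.00, 0.00)


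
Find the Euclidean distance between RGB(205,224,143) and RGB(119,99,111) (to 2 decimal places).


d = √[(R₁-R₂)² + (G₁-G₂)² + (B₁-B₂)²]
d = √[(205-119)² + (224-99)² + (143-111)²]
d = √[7396 + 15625 + 1024]
d = √24045
d ≈ 155.06


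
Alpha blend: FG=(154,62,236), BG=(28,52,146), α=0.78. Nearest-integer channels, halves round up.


C = α×F + (1-α)×B, with 1-α = 0.22
R: 0.78×154 + 0.22×28 = 120.12 + 6.16 = 126.28 → 126
G: 0.78×62 + 0.22×52 = 48.36 + 11.44 = 59.80 → 60
B: 0.78×236 + 0.22×146 = 184.08 + 32.12 = 216.20 → 216
= RGB(126, 60, 216)


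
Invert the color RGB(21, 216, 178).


Invert: (255-R, 255-G, 255-B)
R: 255-21 = 234
G: 255-216 = 39
B: 255-178 = 77
= RGB(234, 39, 77)


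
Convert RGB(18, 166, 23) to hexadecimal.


R = 18 → 12 (hex)
G = 166 → A6 (hex)
B = 23 → 17 (hex)
Hex = #12A617


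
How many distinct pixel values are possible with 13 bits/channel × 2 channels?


Total bits = 13 bits/channel × 2 channels = 26 bits
Distinct pixel values = 2^26
= 67,108,864 pixel values


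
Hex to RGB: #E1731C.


E1 → 225 (R)
73 → 115 (G)
1C → 28 (B)
= RGB(225, 115, 28)


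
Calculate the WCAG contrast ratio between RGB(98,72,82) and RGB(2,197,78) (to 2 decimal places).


Linearize each sRGB channel c=v/255: c/12.92 if c ≤ 0.04045 else ((c+0.055)/1.055)^2.4
L = 0.2126×R_lin + 0.7152×G_lin + 0.0722×B_lin
Color 1 (98,72,82):
  R=98: 98/255≈0.3843 > 0.04045 → ((0.3843+0.055)/1.055)^2.4 ≈ 0.12214
  G=72: 72/255≈0.2824 > 0.04045 → ((0.2824+0.055)/1.055)^2.4 ≈ 0.06480
  B=82: 82/255≈0.3216 > 0.04045 → ((0.3216+0.055)/1.055)^2.4 ≈ 0.08438
  L1 = 0.2126×0.12214 + 0.7152×0.06480 + 0.0722×0.08438 ≈ 0.07841
Color 2 (2,197,78):
  R=2: 2/255≈0.0078 ≤ 0.04045 → 0.0078/12.92 ≈ 0.00061
  G=197: 197/255≈0.7725 > 0.04045 → ((0.7725+0.055)/1.055)^2.4 ≈ 0.55834
  B=78: 78/255≈0.3059 > 0.04045 → ((0.3059+0.055)/1.055)^2.4 ≈ 0.07619
  L2 = 0.2126×0.00061 + 0.7152×0.55834 + 0.0722×0.07619 ≈ 0.40495
Lighter = 0.40495, Darker = 0.07841
Ratio = (L_lighter + 0.05) / (L_darker + 0.05)
Ratio = (0.40495 + 0.05) / (0.07841 + 0.05) = 0.45495 / 0.12841 ≈ 3.5431
Ratio ≈ 3.54:1


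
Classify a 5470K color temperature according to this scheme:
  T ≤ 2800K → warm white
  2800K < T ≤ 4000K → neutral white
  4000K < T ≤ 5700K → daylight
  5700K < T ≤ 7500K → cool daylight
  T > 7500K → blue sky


Temperature: 5470K
4000K < 5470K ≤ 5700K → daylight
Classification: daylight


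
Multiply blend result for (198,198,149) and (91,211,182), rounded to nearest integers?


Multiply: C = A×B/255, rounded to nearest integer
R: 198×91/255 = 18018/255 ≈ 70.659 → 71
G: 198×211/255 = 41778/255 ≈ 163.835 → 164
B: 149×182/255 = 27118/255 ≈ 106.345 → 106
= RGB(71, 164, 106)


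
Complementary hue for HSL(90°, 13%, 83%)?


Complement = opposite side of color wheel = hue + 180°
H' = (90 + 180) mod 360 = 270°
S and L unchanged.
= HSL(270°, 13%, 83%)


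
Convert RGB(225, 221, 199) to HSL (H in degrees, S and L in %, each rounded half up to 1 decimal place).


Normalize: R'=225/255≈0.8824, G'=221/255≈0.8667, B'=199/255≈0.7804
Max=225/255, Min=199/255, Δ=Max-Min=26/255
L = (Max+Min)/2 = (225+199)/510 = 424/510 = 0.83137… → L = 83.1%
L > 0.5 → S = Δ/(2-Max-Min) = 26/(510-225-199) = 26/86 = 0.30232… → S = 30.2%
(the 1/255 factors cancel in S and H, so raw channel differences can be used)
Max is R' → H = 60 × (((G-B)/Δ) mod 6) = 60 × (((221-199)/26) mod 6)
  22/26 = 0.8461…
  H = 60 × 0.8461… = 50.769…° → H = 50.8°
= HSL(50.8°, 30.2%, 83.1%)


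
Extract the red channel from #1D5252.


Color: #1D5252
R = 1D = 29
G = 52 = 82
B = 52 = 82
Red = 29


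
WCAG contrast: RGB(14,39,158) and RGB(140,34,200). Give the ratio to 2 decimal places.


Linearize each sRGB channel c=v/255: c/12.92 if c ≤ 0.04045 else ((c+0.055)/1.055)^2.4
L = 0.2126×R_lin + 0.7152×G_lin + 0.0722×B_lin
Color 1 (14,39,158):
  R=14: 14/255≈0.0549 > 0.04045 → ((0.0549+0.055)/1.055)^2.4 ≈ 0.00439
  G=39: 39/255≈0.1529 > 0.04045 → ((0.1529+0.055)/1.055)^2.4 ≈ 0.02029
  B=158: 158/255≈0.6196 > 0.04045 → ((0.6196+0.055)/1.055)^2.4 ≈ 0.34191
  L1 = 0.2126×0.00439 + 0.7152×0.02029 + 0.0722×0.34191 ≈ 0.04013
Color 2 (140,34,200):
  R=140: 140/255≈0.5490 > 0.04045 → ((0.5490+0.055)/1.055)^2.4 ≈ 0.26225
  G=34: 34/255≈0.1333 > 0.04045 → ((0.1333+0.055)/1.055)^2.4 ≈ 0.01600
  B=200: 200/255≈0.7843 > 0.04045 → ((0.7843+0.055)/1.055)^2.4 ≈ 0.57758
  L2 = 0.2126×0.26225 + 0.7152×0.01600 + 0.0722×0.57758 ≈ 0.10890
Lighter = 0.10890, Darker = 0.04013
Ratio = (L_lighter + 0.05) / (L_darker + 0.05)
Ratio = (0.10890 + 0.05) / (0.04013 + 0.05) = 0.15890 / 0.09013 ≈ 1.7630
Ratio ≈ 1.76:1


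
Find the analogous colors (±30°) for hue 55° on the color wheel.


Base hue: 55°
Left analog: (55 - 30) mod 360 = 25°
Right analog: (55 + 30) mod 360 = 85°
Analogous hues = 25° and 85°


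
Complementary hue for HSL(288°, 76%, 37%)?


Complement = opposite side of color wheel = hue + 180°
H' = (288 + 180) mod 360 = 108°
S and L unchanged.
= HSL(108°, 76%, 37%)


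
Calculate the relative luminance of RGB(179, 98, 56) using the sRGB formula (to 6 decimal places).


Linearize each channel (sRGB transfer function): c = v/255; c_lin = c/12.92 if c ≤ 0.04045, else ((c+0.055)/1.055)^2.4
  R: 179/255 ≈ 0.701961 > 0.04045 → ((0.701961+0.055)/1.055)^2.4 ≈ 0.450786
  G: 98/255 ≈ 0.384314 > 0.04045 → ((0.384314+0.055)/1.055)^2.4 ≈ 0.122139
  B: 56/255 ≈ 0.219608 > 0.04045 → ((0.219608+0.055)/1.055)^2.4 ≈ 0.039546
R_lin = 0.450786, G_lin = 0.122139, B_lin = 0.039546
L = 0.2126×R + 0.7152×G + 0.0722×B
L = 0.2126×0.450786 + 0.7152×0.122139 + 0.0722×0.039546
L ≈ 0.186046


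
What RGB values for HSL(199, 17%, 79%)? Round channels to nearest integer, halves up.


H=199°, S=0.17, L=0.79
C = (1-|2L-1|)×S = (1-|0.58|)×0.17 = 0.0714
H' = H/60 = 199/60 ≈ 3.3167; X = C×(1-|H' mod 2 - 1|) = 0.04879
m = L - C/2 = 0.79 - 0.0357 = 0.7543
Sector ⌊H'⌋ = 3 → (R',G',B') = (0.0, 0.04879, 0.0714)
RGB = ((R'+m)×255, (G'+m)×255, (B'+m)×255) = (192.3465, 204.78795, 210.5535)
Round half up → RGB(192, 205, 211)


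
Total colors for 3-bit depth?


Colors = 2^bits = 2^3
= 8 colors


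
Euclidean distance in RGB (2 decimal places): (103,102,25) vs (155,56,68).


d = √[(R₁-R₂)² + (G₁-G₂)² + (B₁-B₂)²]
d = √[(103-155)² + (102-56)² + (25-68)²]
d = √[2704 + 2116 + 1849]
d = √6669
d ≈ 81.66


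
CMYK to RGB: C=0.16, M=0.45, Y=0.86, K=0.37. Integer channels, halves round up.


R = 255 × (1-C) × (1-K) = 255 × 0.84 × 0.63 = 134.946 → 135
G = 255 × (1-M) × (1-K) = 255 × 0.55 × 0.63 = 88.3575 → 88
B = 255 × (1-Y) × (1-K) = 255 × 0.14 × 0.63 = 22.491 → 22
= RGB(135, 88, 22)


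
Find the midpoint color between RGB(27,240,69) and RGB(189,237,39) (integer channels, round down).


Midpoint: each channel = ⌊(C₁+C₂)/2⌋
R: ⌊(27+189)/2⌋ = 108
G: ⌊(240+237)/2⌋ = 238
B: ⌊(69+39)/2⌋ = 54
= RGB(108, 238, 54)


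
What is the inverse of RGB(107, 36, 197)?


Invert: (255-R, 255-G, 255-B)
R: 255-107 = 148
G: 255-36 = 219
B: 255-197 = 58
= RGB(148, 219, 58)


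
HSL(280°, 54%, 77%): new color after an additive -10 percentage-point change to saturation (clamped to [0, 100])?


Original S = 54%
Adjustment = -10 percentage points
New S = 54 + (-10) = 44
Clamp to [0, 100] → 44
= HSL(280°, 44%, 77%)


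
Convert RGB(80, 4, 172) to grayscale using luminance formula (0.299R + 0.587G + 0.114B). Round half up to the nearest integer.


Gray = 0.299×R + 0.587×G + 0.114×B
Gray = 0.299×80 + 0.587×4 + 0.114×172
Gray = 23.920 + 2.348 + 19.608
Gray = 45.876 → round half up → 46
Gray = 46


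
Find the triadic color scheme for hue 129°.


Triadic: equally spaced at 120° intervals
H1 = 129°
H2 = (129 + 120) mod 360 = 249°
H3 = (129 + 240) mod 360 = 9°
Triadic = 129°, 249°, 9°


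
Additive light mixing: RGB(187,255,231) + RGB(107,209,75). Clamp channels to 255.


Additive: each channel = min(255, C₁+C₂)
R: 187+107 = 294 → 255
G: 255+209 = 464 → 255
B: 231+75 = 306 → 255
= RGB(255, 255, 255)


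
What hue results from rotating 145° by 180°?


New hue = (H + rotation) mod 360
New hue = (145 + 180) mod 360
= 325 mod 360
= 325°


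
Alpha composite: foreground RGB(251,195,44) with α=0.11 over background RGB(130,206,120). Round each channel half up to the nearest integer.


C = α×F + (1-α)×B, with 1-α = 0.89
R: 0.11×251 + 0.89×130 = 27.61 + 115.70 = 143.31 → 143
G: 0.11×195 + 0.89×206 = 21.45 + 183.34 = 204.79 → 205
B: 0.11×44 + 0.89×120 = 4.84 + 106.80 = 111.64 → 112
= RGB(143, 205, 112)


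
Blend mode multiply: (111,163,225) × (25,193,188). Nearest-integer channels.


Multiply: C = A×B/255, rounded to nearest integer
R: 111×25/255 = 2775/255 ≈ 10.882 → 11
G: 163×193/255 = 31459/255 ≈ 123.369 → 123
B: 225×188/255 = 42300/255 ≈ 165.882 → 166
= RGB(11, 123, 166)


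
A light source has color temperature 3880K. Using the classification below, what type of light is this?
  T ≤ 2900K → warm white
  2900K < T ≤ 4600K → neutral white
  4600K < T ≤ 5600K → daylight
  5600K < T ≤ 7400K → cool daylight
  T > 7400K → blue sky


Temperature: 3880K
2900K < 3880K ≤ 4600K → neutral white
Classification: neutral white


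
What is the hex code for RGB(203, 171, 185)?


R = 203 → CB (hex)
G = 171 → AB (hex)
B = 185 → B9 (hex)
Hex = #CBABB9


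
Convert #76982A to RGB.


76 → 118 (R)
98 → 152 (G)
2A → 42 (B)
= RGB(118, 152, 42)


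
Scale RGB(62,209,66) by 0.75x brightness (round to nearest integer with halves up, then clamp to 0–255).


Multiply each channel by 0.75, round half up, clamp to [0, 255]
R: 62×0.75 = 46.5 → round → 47
G: 209×0.75 = 156.75 → round → 157
B: 66×0.75 = 49.5 → round → 50
= RGB(47, 157, 50)


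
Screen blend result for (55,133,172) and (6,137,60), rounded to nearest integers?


Screen: C = 255 - (255-A)×(255-B)/255, rounded to nearest integer
R: 255 - (255-55)×(255-6)/255 = 255 - 49800/255 ≈ 255 - 195.294 = 59.706 → 60
G: 255 - (255-133)×(255-137)/255 = 255 - 14396/255 ≈ 255 - 56.455 = 198.545 → 199
B: 255 - (255-172)×(255-60)/255 = 255 - 16185/255 ≈ 255 - 63.471 = 191.529 → 192
= RGB(60, 199, 192)


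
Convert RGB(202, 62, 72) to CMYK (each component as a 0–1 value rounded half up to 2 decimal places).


R'=202/255≈0.7922, G'=62/255≈0.2431, B'=72/255≈0.2824
K = 1 - max(R',G',B') = 1 - 202/255 = 53/255 = 0.20784… → 0.21
(1-R'-K)/(1-K) simplifies to (max-R)/max with max = 202:
C = (202-202)/202 = 0/202 = 0 → 0.00
M = (202-62)/202 = 140/202 = 0.69306… → 0.69
Y = (202-72)/202 = 130/202 = 0.64356… → 0.64
= CMYK(0.00, 0.69, 0.64, 0.21)


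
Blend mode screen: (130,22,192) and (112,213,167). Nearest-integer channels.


Screen: C = 255 - (255-A)×(255-B)/255, rounded to nearest integer
R: 255 - (255-130)×(255-112)/255 = 255 - 17875/255 ≈ 255 - 70.098 = 184.902 → 185
G: 255 - (255-22)×(255-213)/255 = 255 - 9786/255 ≈ 255 - 38.376 = 216.624 → 217
B: 255 - (255-192)×(255-167)/255 = 255 - 5544/255 ≈ 255 - 21.741 = 233.259 → 233
= RGB(185, 217, 233)


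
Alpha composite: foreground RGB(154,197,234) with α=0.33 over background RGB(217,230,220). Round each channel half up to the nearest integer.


C = α×F + (1-α)×B, with 1-α = 0.67
R: 0.33×154 + 0.67×217 = 50.82 + 145.39 = 196.21 → 196
G: 0.33×197 + 0.67×230 = 65.01 + 154.10 = 219.11 → 219
B: 0.33×234 + 0.67×220 = 77.22 + 147.40 = 224.62 → 225
= RGB(196, 219, 225)
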